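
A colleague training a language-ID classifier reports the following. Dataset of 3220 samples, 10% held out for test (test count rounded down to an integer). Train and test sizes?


Test = ⌊3220·10/100⌋ = 322
Train = 3220 - 322 = 2898

Train: 2898, Test: 322


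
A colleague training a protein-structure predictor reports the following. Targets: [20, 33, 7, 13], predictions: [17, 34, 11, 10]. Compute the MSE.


Squared errors: (20-17)²=9, (33-34)²=1, (7-11)²=16, (13-10)²=9
Sum = 35
MSE = 35/4 = 35/4

35/4


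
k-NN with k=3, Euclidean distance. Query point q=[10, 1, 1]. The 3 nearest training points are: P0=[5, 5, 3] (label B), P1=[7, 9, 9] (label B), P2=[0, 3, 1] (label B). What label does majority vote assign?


d(q,P0) = 6.7082  (label B)
d(q,P1) = 11.7047  (label B)
d(q,P2) = 10.198  (label B)
Votes: A=0, B=3
Majority → B

B


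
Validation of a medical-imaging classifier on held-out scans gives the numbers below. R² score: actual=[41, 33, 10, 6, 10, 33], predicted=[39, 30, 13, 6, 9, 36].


ȳ = 22.1667
SS_res = Σ(y-ŷ)² = 32
SS_tot = Σ(y-ȳ)² = 1146.83
R² = 1 - SS_res/SS_tot = 1 - 0.0279 = 0.9721

0.9721


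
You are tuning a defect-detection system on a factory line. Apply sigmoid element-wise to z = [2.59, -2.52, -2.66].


σ(2.59) = 1/(1+e^-2.59) = 0.9302
σ(-2.52) = 1/(1+e^2.52) = 0.0745
σ(-2.66) = 1/(1+e^2.66) = 0.0654
result = [0.9302, 0.0745, 0.0654]

[0.9302, 0.0745, 0.0654]


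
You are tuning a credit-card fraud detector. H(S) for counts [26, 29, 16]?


Probabilities: [26/71, 29/71, 16/71] ≈ [0.3662, 0.4085, 0.2254]
H = -((26/71)·log₂(26/71) + (29/71)·log₂(29/71) + (16/71)·log₂(16/71))
  = 1.5428 bits

1.5428 bits


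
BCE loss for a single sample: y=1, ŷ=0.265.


BCE = -[y·ln(p) + (1-y)·ln(1-p)]
= -1·ln(0.265) - 0
= -ln(0.265) = 1.328

1.328


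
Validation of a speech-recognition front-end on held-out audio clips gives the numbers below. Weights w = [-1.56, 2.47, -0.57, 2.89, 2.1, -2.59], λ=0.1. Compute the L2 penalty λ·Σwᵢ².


‖w‖₂² = (-1.56)² + (2.47)² + (-0.57)² + (2.89)² + (2.1)² + (-2.59)²
     = 2.4336 + 6.1009 + 0.3249 + 8.3521 + 4.41 + 6.7081
     = 28.3296
λ·‖w‖₂² = 0.1·28.3296 = 2.83296

2.83296


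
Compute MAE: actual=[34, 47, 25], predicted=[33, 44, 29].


Absolute errors: |34-33|=1, |47-44|=3, |25-29|=4
Sum = 8
MAE = 8/3 = 8/3

8/3


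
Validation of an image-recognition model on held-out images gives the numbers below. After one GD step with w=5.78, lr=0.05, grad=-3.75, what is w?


w_new = w - α·∇
= 5.78 - 0.05·-3.75
= 5.78 + 0.1875
= 5.9675

5.9675


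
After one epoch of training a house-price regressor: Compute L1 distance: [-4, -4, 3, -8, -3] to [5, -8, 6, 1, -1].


d = |-4-5| + |-4+ 8| + |3-6| + |-8-1| + |-3+ 1|
  = 9 + 4 + 3 + 9 + 2
  = 27

27


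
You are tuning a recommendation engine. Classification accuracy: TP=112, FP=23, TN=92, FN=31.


Accuracy = (TP+TN)/(TP+TN+FP+FN)
= (112+92)/(258)
= 204/258 = 79.07%

79.07%


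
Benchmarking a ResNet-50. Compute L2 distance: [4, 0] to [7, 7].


d = √((4-7)² + (0-7)²)
  = √(9 + 49)
  = √58 = 7.6158

7.6158


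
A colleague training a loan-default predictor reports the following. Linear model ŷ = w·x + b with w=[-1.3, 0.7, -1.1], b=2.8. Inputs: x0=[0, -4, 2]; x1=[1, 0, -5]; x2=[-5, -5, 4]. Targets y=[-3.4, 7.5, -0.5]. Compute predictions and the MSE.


ŷ0 = (-1.3)·(0) + (0.7)·(-4) + (-1.1)·(2) + 2.8 = -2.2
ŷ1 = (-1.3)·(1) + (0.7)·(0) + (-1.1)·(-5) + 2.8 = 7.0
ŷ2 = (-1.3)·(-5) + (0.7)·(-5) + (-1.1)·(4) + 2.8 = 1.4
errors² = [1.44, 0.25, 3.61]
MSE = 5.3000/3 = 1.7667

1.7667


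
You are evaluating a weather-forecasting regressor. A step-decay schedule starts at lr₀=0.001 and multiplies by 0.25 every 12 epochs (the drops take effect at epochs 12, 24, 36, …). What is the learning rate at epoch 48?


n_drops = ⌊48/12⌋ = 4
lr = 0.001·0.25^4 = 0.001·0.00390625 = 0.00000390625

0.00000390625


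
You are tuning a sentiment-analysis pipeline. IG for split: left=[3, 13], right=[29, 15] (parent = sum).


Parent = [32, 28], H_parent = 0.9968
H_left = 0.6962 (n=16), H_right = 0.9257 (n=44)
H_children = (16/60)·0.6962 + (44/60)·0.9257 = 0.8645
IG = 0.9968 - 0.8645 = 0.1323

0.1323


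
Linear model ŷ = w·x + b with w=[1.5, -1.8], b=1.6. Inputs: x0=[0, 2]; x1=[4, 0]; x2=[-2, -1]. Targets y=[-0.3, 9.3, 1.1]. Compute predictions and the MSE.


ŷ0 = (1.5)·(0) + (-1.8)·(2) + 1.6 = -2.0
ŷ1 = (1.5)·(4) + (-1.8)·(0) + 1.6 = 7.6
ŷ2 = (1.5)·(-2) + (-1.8)·(-1) + 1.6 = 0.4
errors² = [2.89, 2.89, 0.49]
MSE = 6.2700/3 = 2.09

2.09


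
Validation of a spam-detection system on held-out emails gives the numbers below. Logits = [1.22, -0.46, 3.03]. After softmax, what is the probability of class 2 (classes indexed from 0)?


Exponentials: e^1.22=3.3872, e^-0.46=0.6313, e^3.03=20.6972
Sum = 24.7157
Softmax = [0.137, 0.0255, 0.8374]
p[2] = 20.6972/24.7157 = 0.8374

0.8374


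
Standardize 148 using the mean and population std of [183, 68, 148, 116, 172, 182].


μ = 144.8333, σ = 41.4746
z = (148 - 144.8333)/41.4746 = 0.0764

0.0764


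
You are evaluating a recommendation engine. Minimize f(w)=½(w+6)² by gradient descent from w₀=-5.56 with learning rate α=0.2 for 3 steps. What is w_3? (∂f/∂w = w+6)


step 1: grad = -5.56+6 = 0.44; w = -5.56 - 0.2·(0.44) = -5.648
step 2: grad = -5.648+6 = 0.352; w = -5.648 - 0.2·(0.352) = -5.7184
step 3: grad = -5.7184+6 = 0.2816; w = -5.7184 - 0.2·(0.2816) = -5.77472

-5.77472


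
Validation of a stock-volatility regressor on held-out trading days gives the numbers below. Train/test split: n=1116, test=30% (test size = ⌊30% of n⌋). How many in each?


Test = ⌊1116·30/100⌋ = 334
Train = 1116 - 334 = 782

Train: 782, Test: 334


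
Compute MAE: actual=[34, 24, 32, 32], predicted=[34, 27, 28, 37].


Absolute errors: |34-34|=0, |24-27|=3, |32-28|=4, |32-37|=5
Sum = 12
MAE = 12/4 = 3

3


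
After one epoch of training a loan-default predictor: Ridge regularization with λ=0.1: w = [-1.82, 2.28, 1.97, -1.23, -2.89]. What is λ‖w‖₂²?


‖w‖₂² = (-1.82)² + (2.28)² + (1.97)² + (-1.23)² + (-2.89)²
     = 3.3124 + 5.1984 + 3.8809 + 1.5129 + 8.3521
     = 22.2567
λ·‖w‖₂² = 0.1·22.2567 = 2.22567

2.22567


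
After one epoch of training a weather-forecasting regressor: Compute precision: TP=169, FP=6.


Precision = TP/(TP+FP)
= 169/(169+6)
= 169/175 = 96.57%

96.57%


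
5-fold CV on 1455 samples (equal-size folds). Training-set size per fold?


Fold size = 1455/5 = 291
Training per fold = 1455 - 291 = 1164

1164


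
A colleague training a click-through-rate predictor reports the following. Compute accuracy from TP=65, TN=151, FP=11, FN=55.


Accuracy = (TP+TN)/(TP+TN+FP+FN)
= (65+151)/(282)
= 216/282 = 76.6%

76.6%


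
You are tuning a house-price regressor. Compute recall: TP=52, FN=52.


Recall = TP/(TP+FN)
= 52/(52+52)
= 52/104 = 50.0%

50.0%


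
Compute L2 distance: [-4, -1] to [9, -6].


d = √((-4-9)² + (-1+ 6)²)
  = √(169 + 25)
  = √194 = 13.9284

13.9284


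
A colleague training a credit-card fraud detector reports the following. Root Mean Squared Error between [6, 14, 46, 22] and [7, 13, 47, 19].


MSE = 12/4 = 3
RMSE = √(12/4) = 1.7321

1.7321


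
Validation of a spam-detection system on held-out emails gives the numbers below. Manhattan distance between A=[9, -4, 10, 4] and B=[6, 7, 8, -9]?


d = |9-6| + |-4-7| + |10-8| + |4+ 9|
  = 3 + 11 + 2 + 13
  = 29

29


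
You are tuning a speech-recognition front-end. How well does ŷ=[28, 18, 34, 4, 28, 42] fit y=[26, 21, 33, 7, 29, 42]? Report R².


ȳ = 26.3333
SS_res = Σ(y-ŷ)² = 24
SS_tot = Σ(y-ȳ)² = 699.33
R² = 1 - SS_res/SS_tot = 1 - 0.0343 = 0.9657

0.9657


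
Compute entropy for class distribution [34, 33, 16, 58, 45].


Probabilities: [34/186, 33/186, 16/186, 58/186, 45/186] ≈ [0.1828, 0.1774, 0.086, 0.3118, 0.2419]
H = -((34/186)·log₂(34/186) + (33/186)·log₂(33/186) + (16/186)·log₂(16/186) + (58/186)·log₂(58/186) + (45/186)·log₂(45/186))
  = 2.2148 bits

2.2148 bits


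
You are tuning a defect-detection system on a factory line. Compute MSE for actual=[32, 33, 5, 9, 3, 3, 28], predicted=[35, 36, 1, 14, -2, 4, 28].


Squared errors: (32-35)²=9, (33-36)²=9, (5-1)²=16, (9-14)²=25, (3+ 2)²=25, (3-4)²=1, (28-28)²=0
Sum = 85
MSE = 85/7 = 85/7

85/7


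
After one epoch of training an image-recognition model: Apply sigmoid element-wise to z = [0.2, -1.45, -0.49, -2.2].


σ(0.2) = 1/(1+e^-0.2) = 0.5498
σ(-1.45) = 1/(1+e^1.45) = 0.19
σ(-0.49) = 1/(1+e^0.49) = 0.3799
σ(-2.2) = 1/(1+e^2.2) = 0.0998
result = [0.5498, 0.19, 0.3799, 0.0998]

[0.5498, 0.19, 0.3799, 0.0998]


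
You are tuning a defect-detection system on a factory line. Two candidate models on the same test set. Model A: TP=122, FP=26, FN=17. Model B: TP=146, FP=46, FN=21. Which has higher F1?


Model A: P=122/148=0.8243, R=122/139=0.8777, F1=2PR/(P+R)=2TP/(2TP+FP+FN)=244/287=0.8502
Model B: P=146/192=0.7604, R=146/167=0.8743, F1=2PR/(P+R)=2TP/(2TP+FP+FN)=292/359=0.8134
0.8502 > 0.8134 → Model A

Model A


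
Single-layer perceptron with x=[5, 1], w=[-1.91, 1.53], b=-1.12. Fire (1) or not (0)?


z = (5)·(-1.91) + (1)·(1.53) - 1.12
  = -9.14
step(z) = 0 (z<0)

0


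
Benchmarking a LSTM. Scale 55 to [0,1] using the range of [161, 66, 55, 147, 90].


min=55, max=161
(55-55)/(161-55) = 0/106 = 0.0

0.0


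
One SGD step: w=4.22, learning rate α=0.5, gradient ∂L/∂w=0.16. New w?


w_new = w - α·∇
= 4.22 - 0.5·0.16
= 4.22 - 0.08
= 4.14

4.14


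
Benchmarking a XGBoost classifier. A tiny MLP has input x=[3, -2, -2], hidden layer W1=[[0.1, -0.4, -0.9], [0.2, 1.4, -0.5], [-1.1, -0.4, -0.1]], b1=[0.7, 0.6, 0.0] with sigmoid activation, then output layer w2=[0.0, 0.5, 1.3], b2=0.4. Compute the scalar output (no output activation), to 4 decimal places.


z1[0] = (0.1)·(3) + (-0.4)·(-2) + (-0.9)·(-2) + 0.7 = 3.6
z1[1] = (0.2)·(3) + (1.4)·(-2) + (-0.5)·(-2) + 0.6 = -0.6
z1[2] = (-1.1)·(3) + (-0.4)·(-2) + (-0.1)·(-2) + 0.0 = -2.3
h = sigmoid(z1) = [0.9734, 0.3543, 0.0911]
output = (0.0)·(0.9734) + (0.5)·(0.3543) + (1.3)·(0.0911) + 0.4 = 0.6956

0.6956


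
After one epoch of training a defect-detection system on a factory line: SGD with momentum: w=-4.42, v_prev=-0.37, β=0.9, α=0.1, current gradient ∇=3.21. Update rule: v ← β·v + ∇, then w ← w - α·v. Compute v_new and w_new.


v_new = 0.9·-0.37 + 3.21 = -0.333 + 3.21 = 2.877
w_new = -4.42 - 0.1·2.877 = -4.42 - 0.2877 = -4.7077

v_new=2.877, w_new=-4.7077


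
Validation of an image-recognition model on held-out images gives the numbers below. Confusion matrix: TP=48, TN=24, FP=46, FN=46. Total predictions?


Total = TP + TN + FP + FN
= 48 + 24 + 46 + 46
= 164
(Predicted positive: 94, predicted negative: 70)

164


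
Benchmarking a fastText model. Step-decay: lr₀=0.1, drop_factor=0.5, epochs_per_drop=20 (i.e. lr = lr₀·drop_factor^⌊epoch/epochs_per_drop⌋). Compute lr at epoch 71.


n_drops = ⌊71/20⌋ = 3
lr = 0.1·0.5^3 = 0.1·0.125 = 0.0125

0.0125


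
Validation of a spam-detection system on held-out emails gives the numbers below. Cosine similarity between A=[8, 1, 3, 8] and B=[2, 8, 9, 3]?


A·B = 8·2 + 1·8 + 3·9 + 8·3 = 75
‖A‖ = √138 = 11.7473, ‖B‖ = √158 = 12.5698
cos = 75/(√138·√158) = 75/√21804 = 0.5079

0.5079


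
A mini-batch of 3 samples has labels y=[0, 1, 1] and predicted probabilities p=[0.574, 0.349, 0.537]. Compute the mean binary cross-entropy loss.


L[0] = -ln(1-0.574) = -ln(0.426) = 0.8533
L[1] = -ln(0.349) = 1.0527
L[2] = -ln(0.537) = 0.6218
mean = (0.8533 + 1.0527 + 0.6218)/3 = 0.8426

0.8426


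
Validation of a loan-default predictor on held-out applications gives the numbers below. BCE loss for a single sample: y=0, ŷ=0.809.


BCE = -[y·ln(p) + (1-y)·ln(1-p)]
= -0 - 1·ln(1-0.809)
= -ln(0.191) = 1.6555

1.6555


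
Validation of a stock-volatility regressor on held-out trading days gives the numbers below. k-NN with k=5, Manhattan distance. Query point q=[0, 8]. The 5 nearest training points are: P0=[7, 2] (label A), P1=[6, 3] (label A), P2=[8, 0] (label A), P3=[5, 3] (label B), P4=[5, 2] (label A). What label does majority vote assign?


d(q,P0) = 13  (label A)
d(q,P1) = 11  (label A)
d(q,P2) = 16  (label A)
d(q,P3) = 10  (label B)
d(q,P4) = 11  (label A)
Votes: A=4, B=1
Majority → A

A


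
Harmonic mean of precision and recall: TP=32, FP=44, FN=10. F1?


Precision = 32/76 = 0.4211
Recall = 32/42 = 0.7619
F1 = 2·P·R/(P+R) = 2·TP/(2·TP+FP+FN) = 64/(64+44+10) = 64/118 = 0.5424

0.5424


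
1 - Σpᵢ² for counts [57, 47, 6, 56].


Probabilities: [57/166, 47/166, 6/166, 56/166] ≈ [0.3434, 0.2831, 0.0361, 0.3373]
Σpᵢ² = (3249 + 2209 + 36 + 3136)/166² = 8630/27556
Gini = 1 - Σpᵢ² = 1 - 8630/27556 = 0.6868

0.6868


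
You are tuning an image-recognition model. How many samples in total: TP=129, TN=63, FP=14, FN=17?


Total = TP + TN + FP + FN
= 129 + 63 + 14 + 17
= 223
(Predicted positive: 143, predicted negative: 80)

223


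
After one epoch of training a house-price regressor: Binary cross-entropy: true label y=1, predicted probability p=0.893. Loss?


BCE = -[y·ln(p) + (1-y)·ln(1-p)]
= -1·ln(0.893) - 0
= -ln(0.893) = 0.1132

0.1132


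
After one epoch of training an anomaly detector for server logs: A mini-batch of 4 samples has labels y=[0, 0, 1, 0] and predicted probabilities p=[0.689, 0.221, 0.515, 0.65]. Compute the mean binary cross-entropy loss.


L[0] = -ln(1-0.689) = -ln(0.311) = 1.168
L[1] = -ln(1-0.221) = -ln(0.779) = 0.2497
L[2] = -ln(0.515) = 0.6636
L[3] = -ln(1-0.65) = -ln(0.35) = 1.0498
mean = (1.168 + 0.2497 + 0.6636 + 1.0498)/4 = 0.7828

0.7828


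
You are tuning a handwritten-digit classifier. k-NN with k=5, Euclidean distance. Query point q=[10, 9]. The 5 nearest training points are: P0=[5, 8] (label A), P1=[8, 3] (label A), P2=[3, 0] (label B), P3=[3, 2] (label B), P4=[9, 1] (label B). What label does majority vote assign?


d(q,P0) = 5.099  (label A)
d(q,P1) = 6.3246  (label A)
d(q,P2) = 11.4018  (label B)
d(q,P3) = 9.8995  (label B)
d(q,P4) = 8.0623  (label B)
Votes: A=2, B=3
Majority → B

B


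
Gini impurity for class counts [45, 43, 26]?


Probabilities: [45/114, 43/114, 26/114] ≈ [0.3947, 0.3772, 0.2281]
Σpᵢ² = (2025 + 1849 + 676)/114² = 4550/12996
Gini = 1 - Σpᵢ² = 1 - 4550/12996 = 0.6499

0.6499


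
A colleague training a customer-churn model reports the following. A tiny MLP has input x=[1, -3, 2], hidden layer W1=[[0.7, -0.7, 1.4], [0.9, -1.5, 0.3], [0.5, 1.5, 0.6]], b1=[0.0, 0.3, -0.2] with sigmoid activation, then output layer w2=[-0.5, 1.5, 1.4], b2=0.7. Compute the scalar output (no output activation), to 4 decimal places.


z1[0] = (0.7)·(1) + (-0.7)·(-3) + (1.4)·(2) + 0.0 = 5.6
z1[1] = (0.9)·(1) + (-1.5)·(-3) + (0.3)·(2) + 0.3 = 6.3
z1[2] = (0.5)·(1) + (1.5)·(-3) + (0.6)·(2) - 0.2 = -3.0
h = sigmoid(z1) = [0.9963, 0.9982, 0.0474]
output = (-0.5)·(0.9963) + (1.5)·(0.9982) + (1.4)·(0.0474) + 0.7 = 1.7655

1.7655


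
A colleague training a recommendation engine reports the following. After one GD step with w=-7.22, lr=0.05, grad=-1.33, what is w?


w_new = w - α·∇
= -7.22 - 0.05·-1.33
= -7.22 + 0.0665
= -7.1535

-7.1535


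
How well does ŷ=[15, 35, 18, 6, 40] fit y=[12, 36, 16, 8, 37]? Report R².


ȳ = 21.8
SS_res = Σ(y-ŷ)² = 27
SS_tot = Σ(y-ȳ)² = 752.8
R² = 1 - SS_res/SS_tot = 1 - 0.0359 = 0.9641

0.9641


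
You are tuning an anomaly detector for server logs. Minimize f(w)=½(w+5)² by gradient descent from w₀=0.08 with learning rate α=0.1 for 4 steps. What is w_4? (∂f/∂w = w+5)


step 1: grad = 0.08+5 = 5.08; w = 0.08 - 0.1·(5.08) = -0.428
step 2: grad = -0.428+5 = 4.572; w = -0.428 - 0.1·(4.572) = -0.8852
step 3: grad = -0.8852+5 = 4.1148; w = -0.8852 - 0.1·(4.1148) = -1.29668
step 4: grad = -1.29668+5 = 3.70332; w = -1.29668 - 0.1·(3.70332) = -1.667012

-1.667012


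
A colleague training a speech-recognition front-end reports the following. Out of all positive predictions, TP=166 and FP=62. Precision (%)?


Precision = TP/(TP+FP)
= 166/(166+62)
= 166/228 = 72.81%

72.81%


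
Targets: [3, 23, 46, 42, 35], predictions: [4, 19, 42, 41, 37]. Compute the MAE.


Absolute errors: |3-4|=1, |23-19|=4, |46-42|=4, |42-41|=1, |35-37|=2
Sum = 12
MAE = 12/5 = 12/5

12/5


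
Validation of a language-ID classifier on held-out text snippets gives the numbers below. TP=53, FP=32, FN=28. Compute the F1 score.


Precision = 53/85 = 0.6235
Recall = 53/81 = 0.6543
F1 = 2·P·R/(P+R) = 2·TP/(2·TP+FP+FN) = 106/(106+32+28) = 106/166 = 0.6386

0.6386


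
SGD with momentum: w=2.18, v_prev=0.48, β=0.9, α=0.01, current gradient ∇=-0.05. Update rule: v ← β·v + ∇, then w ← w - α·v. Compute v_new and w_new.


v_new = 0.9·0.48 - 0.05 = 0.432 - 0.05 = 0.382
w_new = 2.18 - 0.01·0.382 = 2.18 - 0.00382 = 2.17618

v_new=0.382, w_new=2.17618


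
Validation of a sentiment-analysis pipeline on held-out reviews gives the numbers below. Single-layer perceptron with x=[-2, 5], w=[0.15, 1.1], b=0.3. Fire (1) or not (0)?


z = (-2)·(0.15) + (5)·(1.1) + 0.3
  = 5.5
step(z) = 1 (z≥0)

1


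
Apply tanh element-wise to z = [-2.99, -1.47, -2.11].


tanh(-2.99) = -0.995
tanh(-1.47) = -0.8996
tanh(-2.11) = -0.971
result = [-0.995, -0.8996, -0.971]

[-0.995, -0.8996, -0.971]


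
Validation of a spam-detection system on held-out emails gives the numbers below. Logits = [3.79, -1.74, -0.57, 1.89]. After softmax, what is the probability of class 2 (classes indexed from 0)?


Exponentials: e^3.79=44.2564, e^-1.74=0.1755, e^-0.57=0.5655, e^1.89=6.6194
Sum = 51.6168
Softmax = [0.8574, 0.0034, 0.011, 0.1282]
p[2] = 0.5655/51.6168 = 0.011

0.011


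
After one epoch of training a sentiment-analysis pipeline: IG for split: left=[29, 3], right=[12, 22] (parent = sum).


Parent = [41, 25], H_parent = 0.9572
H_left = 0.4489 (n=32), H_right = 0.9367 (n=34)
H_children = (32/66)·0.4489 + (34/66)·0.9367 = 0.7002
IG = 0.9572 - 0.7002 = 0.257

0.257


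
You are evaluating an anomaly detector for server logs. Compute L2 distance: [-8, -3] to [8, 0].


d = √((-8-8)² + (-3-0)²)
  = √(256 + 9)
  = √265 = 16.2788

16.2788


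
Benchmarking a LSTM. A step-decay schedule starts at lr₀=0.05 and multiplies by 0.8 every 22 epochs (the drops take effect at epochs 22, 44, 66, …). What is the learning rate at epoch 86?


n_drops = ⌊86/22⌋ = 3
lr = 0.05·0.8^3 = 0.05·0.512 = 0.0256

0.0256


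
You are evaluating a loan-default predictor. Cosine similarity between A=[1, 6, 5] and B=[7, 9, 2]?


A·B = 1·7 + 6·9 + 5·2 = 71
‖A‖ = √62 = 7.874, ‖B‖ = √134 = 11.5758
cos = 71/(√62·√134) = 71/√8308 = 0.779

0.779


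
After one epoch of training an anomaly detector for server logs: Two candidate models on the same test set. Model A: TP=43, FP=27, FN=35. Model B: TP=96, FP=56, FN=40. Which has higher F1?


Model A: P=43/70=0.6143, R=43/78=0.5513, F1=2PR/(P+R)=2TP/(2TP+FP+FN)=86/148=0.5811
Model B: P=96/152=0.6316, R=96/136=0.7059, F1=2PR/(P+R)=2TP/(2TP+FP+FN)=192/288=0.6667
0.5811 < 0.6667 → Model B

Model B


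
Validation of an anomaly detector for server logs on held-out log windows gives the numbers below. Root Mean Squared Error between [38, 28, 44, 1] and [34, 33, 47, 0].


MSE = 51/4 = 12.75
RMSE = √(51/4) = 3.5707

3.5707


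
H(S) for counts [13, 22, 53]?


Probabilities: [13/88, 22/88, 53/88] ≈ [0.1477, 0.25, 0.6023]
H = -((13/88)·log₂(13/88) + (22/88)·log₂(22/88) + (53/88)·log₂(53/88))
  = 1.3481 bits

1.3481 bits


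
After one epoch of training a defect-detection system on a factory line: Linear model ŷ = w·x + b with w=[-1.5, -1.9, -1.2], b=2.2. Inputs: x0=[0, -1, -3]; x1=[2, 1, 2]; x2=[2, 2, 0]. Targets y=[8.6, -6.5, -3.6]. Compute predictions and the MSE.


ŷ0 = (-1.5)·(0) + (-1.9)·(-1) + (-1.2)·(-3) + 2.2 = 7.7
ŷ1 = (-1.5)·(2) + (-1.9)·(1) + (-1.2)·(2) + 2.2 = -5.1
ŷ2 = (-1.5)·(2) + (-1.9)·(2) + (-1.2)·(0) + 2.2 = -4.6
errors² = [0.81, 1.96, 1.0]
MSE = 3.7700/3 = 1.2567

1.2567


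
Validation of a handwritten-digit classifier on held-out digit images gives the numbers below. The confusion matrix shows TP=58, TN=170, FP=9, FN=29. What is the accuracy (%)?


Accuracy = (TP+TN)/(TP+TN+FP+FN)
= (58+170)/(266)
= 228/266 = 85.71%

85.71%


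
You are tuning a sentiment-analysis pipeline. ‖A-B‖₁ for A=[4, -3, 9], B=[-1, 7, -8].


d = |4+ 1| + |-3-7| + |9+ 8|
  = 5 + 10 + 17
  = 32

32


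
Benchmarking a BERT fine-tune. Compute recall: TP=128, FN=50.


Recall = TP/(TP+FN)
= 128/(128+50)
= 128/178 = 71.91%

71.91%


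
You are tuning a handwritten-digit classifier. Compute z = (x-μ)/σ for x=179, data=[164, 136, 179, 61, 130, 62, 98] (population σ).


μ = 118.5714, σ = 43.2397
z = (179 - 118.5714)/43.2397 = 1.3975

1.3975


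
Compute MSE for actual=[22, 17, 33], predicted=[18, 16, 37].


Squared errors: (22-18)²=16, (17-16)²=1, (33-37)²=16
Sum = 33
MSE = 33/3 = 11

11


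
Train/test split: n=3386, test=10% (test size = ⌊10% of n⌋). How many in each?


Test = ⌊3386·10/100⌋ = 338
Train = 3386 - 338 = 3048

Train: 3048, Test: 338


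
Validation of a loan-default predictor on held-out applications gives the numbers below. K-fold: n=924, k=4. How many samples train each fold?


Fold size = 924/4 = 231
Training per fold = 924 - 231 = 693

693


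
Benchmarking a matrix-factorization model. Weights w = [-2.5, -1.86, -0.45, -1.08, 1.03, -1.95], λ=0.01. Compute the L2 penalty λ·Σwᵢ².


‖w‖₂² = (-2.5)² + (-1.86)² + (-0.45)² + (-1.08)² + (1.03)² + (-1.95)²
     = 6.25 + 3.4596 + 0.2025 + 1.1664 + 1.0609 + 3.8025
     = 15.9419
λ·‖w‖₂² = 0.01·15.9419 = 0.159419

0.159419


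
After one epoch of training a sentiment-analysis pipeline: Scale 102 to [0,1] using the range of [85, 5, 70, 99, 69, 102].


min=5, max=102
(102-5)/(102-5) = 97/97 = 1.0

1.0


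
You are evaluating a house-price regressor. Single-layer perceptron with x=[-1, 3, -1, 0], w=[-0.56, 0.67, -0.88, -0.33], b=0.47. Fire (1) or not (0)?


z = (-1)·(-0.56) + (3)·(0.67) + (-1)·(-0.88) + (0)·(-0.33) + 0.47
  = 3.92
step(z) = 1 (z≥0)

1


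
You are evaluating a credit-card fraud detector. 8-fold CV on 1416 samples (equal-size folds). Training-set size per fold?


Fold size = 1416/8 = 177
Training per fold = 1416 - 177 = 1239

1239


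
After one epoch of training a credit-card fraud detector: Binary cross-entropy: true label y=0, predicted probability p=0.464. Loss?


BCE = -[y·ln(p) + (1-y)·ln(1-p)]
= -0 - 1·ln(1-0.464)
= -ln(0.536) = 0.6236

0.6236


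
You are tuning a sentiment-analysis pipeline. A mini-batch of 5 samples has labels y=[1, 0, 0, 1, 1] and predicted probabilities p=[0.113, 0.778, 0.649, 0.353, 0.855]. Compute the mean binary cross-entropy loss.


L[0] = -ln(0.113) = 2.1804
L[1] = -ln(1-0.778) = -ln(0.222) = 1.5051
L[2] = -ln(1-0.649) = -ln(0.351) = 1.047
L[3] = -ln(0.353) = 1.0413
L[4] = -ln(0.855) = 0.1567
mean = (2.1804 + 1.5051 + 1.047 + 1.0413 + 0.1567)/5 = 1.1861

1.1861


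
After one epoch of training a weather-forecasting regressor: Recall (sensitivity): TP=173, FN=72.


Recall = TP/(TP+FN)
= 173/(173+72)
= 173/245 = 70.61%

70.61%


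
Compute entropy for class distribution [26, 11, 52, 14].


Probabilities: [26/103, 11/103, 52/103, 14/103] ≈ [0.2524, 0.1068, 0.5049, 0.1359]
H = -((26/103)·log₂(26/103) + (11/103)·log₂(11/103) + (52/103)·log₂(52/103) + (14/103)·log₂(14/103))
  = 1.7351 bits

1.7351 bits


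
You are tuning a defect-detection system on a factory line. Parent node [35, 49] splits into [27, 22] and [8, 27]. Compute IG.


Parent = [35, 49], H_parent = 0.9799
H_left = 0.9925 (n=49), H_right = 0.7755 (n=35)
H_children = (49/84)·0.9925 + (35/84)·0.7755 = 0.9021
IG = 0.9799 - 0.9021 = 0.0778

0.0778


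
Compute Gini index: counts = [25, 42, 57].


Probabilities: [25/124, 42/124, 57/124] ≈ [0.2016, 0.3387, 0.4597]
Σpᵢ² = (625 + 1764 + 3249)/124² = 5638/15376
Gini = 1 - Σpᵢ² = 1 - 5638/15376 = 0.6333

0.6333


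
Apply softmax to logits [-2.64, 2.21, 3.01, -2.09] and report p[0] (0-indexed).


Exponentials: e^-2.64=0.0714, e^2.21=9.1157, e^3.01=20.2874, e^-2.09=0.1237
Sum = 29.5982
Softmax = [0.0024, 0.308, 0.6854, 0.0042]
p[0] = 0.0714/29.5982 = 0.0024

0.0024


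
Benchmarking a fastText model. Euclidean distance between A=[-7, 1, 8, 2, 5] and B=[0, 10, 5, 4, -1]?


d = √((-7-0)² + (1-10)² + (8-5)² + (2-4)² + (5+ 1)²)
  = √(49 + 81 + 9 + 4 + 36)
  = √179 = 13.3791

13.3791


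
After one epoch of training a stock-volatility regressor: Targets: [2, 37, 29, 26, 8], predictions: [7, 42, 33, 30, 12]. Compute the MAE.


Absolute errors: |2-7|=5, |37-42|=5, |29-33|=4, |26-30|=4, |8-12|=4
Sum = 22
MAE = 22/5 = 22/5

22/5


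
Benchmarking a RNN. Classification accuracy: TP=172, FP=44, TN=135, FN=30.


Accuracy = (TP+TN)/(TP+TN+FP+FN)
= (172+135)/(381)
= 307/381 = 80.58%

80.58%


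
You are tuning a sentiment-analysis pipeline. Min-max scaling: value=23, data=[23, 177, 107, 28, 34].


min=23, max=177
(23-23)/(177-23) = 0/154 = 0.0

0.0


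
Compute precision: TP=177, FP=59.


Precision = TP/(TP+FP)
= 177/(177+59)
= 177/236 = 75.0%

75.0%


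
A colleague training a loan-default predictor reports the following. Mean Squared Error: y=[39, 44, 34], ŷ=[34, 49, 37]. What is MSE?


Squared errors: (39-34)²=25, (44-49)²=25, (34-37)²=9
Sum = 59
MSE = 59/3 = 59/3

59/3


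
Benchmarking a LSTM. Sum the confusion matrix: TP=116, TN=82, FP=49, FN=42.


Total = TP + TN + FP + FN
= 116 + 82 + 49 + 42
= 289
(Predicted positive: 165, predicted negative: 124)

289


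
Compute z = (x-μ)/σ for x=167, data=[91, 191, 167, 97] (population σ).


μ = 136.5, σ = 43.3907
z = (167 - 136.5)/43.3907 = 0.7029

0.7029


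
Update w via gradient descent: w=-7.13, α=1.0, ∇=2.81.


w_new = w - α·∇
= -7.13 - 1.0·2.81
= -7.13 - 2.81
= -9.94

-9.94


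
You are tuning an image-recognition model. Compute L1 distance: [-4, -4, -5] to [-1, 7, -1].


d = |-4+ 1| + |-4-7| + |-5+ 1|
  = 3 + 11 + 4
  = 18

18


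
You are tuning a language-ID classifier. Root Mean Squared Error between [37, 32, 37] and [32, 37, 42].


MSE = 75/3 = 25
RMSE = √(75/3) = 5.0

5.0


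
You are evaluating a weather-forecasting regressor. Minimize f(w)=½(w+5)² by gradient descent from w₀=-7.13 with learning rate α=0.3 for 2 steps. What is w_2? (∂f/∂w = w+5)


step 1: grad = -7.13+5 = -2.13; w = -7.13 - 0.3·(-2.13) = -6.491
step 2: grad = -6.491+5 = -1.491; w = -6.491 - 0.3·(-1.491) = -6.0437

-6.0437


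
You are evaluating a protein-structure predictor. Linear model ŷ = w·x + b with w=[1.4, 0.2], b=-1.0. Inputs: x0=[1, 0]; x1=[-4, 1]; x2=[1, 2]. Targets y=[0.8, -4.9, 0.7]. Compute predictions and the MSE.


ŷ0 = (1.4)·(1) + (0.2)·(0) - 1.0 = 0.4
ŷ1 = (1.4)·(-4) + (0.2)·(1) - 1.0 = -6.4
ŷ2 = (1.4)·(1) + (0.2)·(2) - 1.0 = 0.8
errors² = [0.16, 2.25, 0.01]
MSE = 2.4200/3 = 0.8067

0.8067


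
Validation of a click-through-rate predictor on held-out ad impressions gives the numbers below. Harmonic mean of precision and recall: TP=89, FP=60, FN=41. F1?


Precision = 89/149 = 0.5973
Recall = 89/130 = 0.6846
F1 = 2·P·R/(P+R) = 2·TP/(2·TP+FP+FN) = 178/(178+60+41) = 178/279 = 0.638

0.638


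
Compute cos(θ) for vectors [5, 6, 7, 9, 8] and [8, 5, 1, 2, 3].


A·B = 5·8 + 6·5 + 7·1 + 9·2 + 8·3 = 119
‖A‖ = √255 = 15.9687, ‖B‖ = √103 = 10.1489
cos = 119/(√255·√103) = 119/√26265 = 0.7343

0.7343


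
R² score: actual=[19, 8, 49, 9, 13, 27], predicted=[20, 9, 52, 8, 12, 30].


ȳ = 20.8333
SS_res = Σ(y-ŷ)² = 22
SS_tot = Σ(y-ȳ)² = 1200.83
R² = 1 - SS_res/SS_tot = 1 - 0.0183 = 0.9817

0.9817


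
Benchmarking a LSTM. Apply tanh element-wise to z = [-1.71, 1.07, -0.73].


tanh(-1.71) = -0.9366
tanh(1.07) = 0.7895
tanh(-0.73) = -0.6231
result = [-0.9366, 0.7895, -0.6231]

[-0.9366, 0.7895, -0.6231]


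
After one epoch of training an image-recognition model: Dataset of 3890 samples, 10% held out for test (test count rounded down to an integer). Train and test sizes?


Test = ⌊3890·10/100⌋ = 389
Train = 3890 - 389 = 3501

Train: 3501, Test: 389


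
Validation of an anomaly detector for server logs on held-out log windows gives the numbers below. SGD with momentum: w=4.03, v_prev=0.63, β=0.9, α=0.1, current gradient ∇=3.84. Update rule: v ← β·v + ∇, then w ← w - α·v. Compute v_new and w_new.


v_new = 0.9·0.63 + 3.84 = 0.567 + 3.84 = 4.407
w_new = 4.03 - 0.1·4.407 = 4.03 - 0.4407 = 3.5893

v_new=4.407, w_new=3.5893


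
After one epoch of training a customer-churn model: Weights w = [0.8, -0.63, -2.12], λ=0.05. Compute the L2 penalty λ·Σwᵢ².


‖w‖₂² = (0.8)² + (-0.63)² + (-2.12)²
     = 0.64 + 0.3969 + 4.4944
     = 5.5313
λ·‖w‖₂² = 0.05·5.5313 = 0.276565

0.276565


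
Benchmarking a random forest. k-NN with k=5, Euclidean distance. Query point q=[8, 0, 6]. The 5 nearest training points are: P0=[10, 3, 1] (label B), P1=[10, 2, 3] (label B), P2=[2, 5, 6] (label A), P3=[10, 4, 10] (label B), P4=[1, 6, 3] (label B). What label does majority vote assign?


d(q,P0) = 6.1644  (label B)
d(q,P1) = 4.1231  (label B)
d(q,P2) = 7.8102  (label A)
d(q,P3) = 6.0  (label B)
d(q,P4) = 9.6954  (label B)
Votes: A=1, B=4
Majority → B

B


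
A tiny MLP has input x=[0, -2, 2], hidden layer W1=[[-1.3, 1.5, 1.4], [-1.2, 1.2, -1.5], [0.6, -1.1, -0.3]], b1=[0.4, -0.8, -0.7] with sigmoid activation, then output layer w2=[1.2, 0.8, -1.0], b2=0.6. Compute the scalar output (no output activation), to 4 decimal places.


z1[0] = (-1.3)·(0) + (1.5)·(-2) + (1.4)·(2) + 0.4 = 0.2
z1[1] = (-1.2)·(0) + (1.2)·(-2) + (-1.5)·(2) - 0.8 = -6.2
z1[2] = (0.6)·(0) + (-1.1)·(-2) + (-0.3)·(2) - 0.7 = 0.9
h = sigmoid(z1) = [0.5498, 0.002, 0.7109]
output = (1.2)·(0.5498) + (0.8)·(0.002) + (-1.0)·(0.7109) + 0.6 = 0.5505

0.5505


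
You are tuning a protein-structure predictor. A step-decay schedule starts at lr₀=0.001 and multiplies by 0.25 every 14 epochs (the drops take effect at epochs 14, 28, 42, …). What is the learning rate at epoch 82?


n_drops = ⌊82/14⌋ = 5
lr = 0.001·0.25^5 = 0.001·0.0009765625 = 0.0000009765625

0.0000009765625


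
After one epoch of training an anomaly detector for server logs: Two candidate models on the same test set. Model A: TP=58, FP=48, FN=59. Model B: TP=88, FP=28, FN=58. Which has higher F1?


Model A: P=58/106=0.5472, R=58/117=0.4957, F1=2PR/(P+R)=2TP/(2TP+FP+FN)=116/223=0.5202
Model B: P=88/116=0.7586, R=88/146=0.6027, F1=2PR/(P+R)=2TP/(2TP+FP+FN)=176/262=0.6718
0.5202 < 0.6718 → Model B

Model B


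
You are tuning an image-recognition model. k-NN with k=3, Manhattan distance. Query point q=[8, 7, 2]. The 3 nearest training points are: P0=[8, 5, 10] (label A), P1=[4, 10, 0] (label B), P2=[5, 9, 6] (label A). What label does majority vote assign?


d(q,P0) = 10  (label A)
d(q,P1) = 9  (label B)
d(q,P2) = 9  (label A)
Votes: A=2, B=1
Majority → A

A


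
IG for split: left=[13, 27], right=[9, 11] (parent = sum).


Parent = [22, 38], H_parent = 0.9481
H_left = 0.9097 (n=40), H_right = 0.9928 (n=20)
H_children = (40/60)·0.9097 + (20/60)·0.9928 = 0.9374
IG = 0.9481 - 0.9374 = 0.0107

0.0107


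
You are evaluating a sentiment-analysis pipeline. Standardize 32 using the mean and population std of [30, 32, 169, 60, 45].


μ = 67.2, σ = 52.0208
z = (32 - 67.2)/52.0208 = -0.6767

-0.6767


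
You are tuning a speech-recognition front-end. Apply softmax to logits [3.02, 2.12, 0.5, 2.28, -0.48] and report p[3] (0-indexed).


Exponentials: e^3.02=20.4913, e^2.12=8.3311, e^0.5=1.6487, e^2.28=9.7767, e^-0.48=0.6188
Sum = 40.8666
Softmax = [0.5014, 0.2039, 0.0403, 0.2392, 0.0151]
p[3] = 9.7767/40.8666 = 0.2392

0.2392


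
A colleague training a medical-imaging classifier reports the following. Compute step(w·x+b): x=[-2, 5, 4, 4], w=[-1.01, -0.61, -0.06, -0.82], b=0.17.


z = (-2)·(-1.01) + (5)·(-0.61) + (4)·(-0.06) + (4)·(-0.82) + 0.17
  = -4.38
step(z) = 0 (z<0)

0


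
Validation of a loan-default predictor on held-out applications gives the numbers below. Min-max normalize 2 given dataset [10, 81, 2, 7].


min=2, max=81
(2-2)/(81-2) = 0/79 = 0.0

0.0


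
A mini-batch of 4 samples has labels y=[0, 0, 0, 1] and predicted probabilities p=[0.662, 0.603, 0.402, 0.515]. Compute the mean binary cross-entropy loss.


L[0] = -ln(1-0.662) = -ln(0.338) = 1.0847
L[1] = -ln(1-0.603) = -ln(0.397) = 0.9238
L[2] = -ln(1-0.402) = -ln(0.598) = 0.5142
L[3] = -ln(0.515) = 0.6636
mean = (1.0847 + 0.9238 + 0.5142 + 0.6636)/4 = 0.7966

0.7966


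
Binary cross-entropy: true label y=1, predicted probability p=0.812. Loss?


BCE = -[y·ln(p) + (1-y)·ln(1-p)]
= -1·ln(0.812) - 0
= -ln(0.812) = 0.2083

0.2083


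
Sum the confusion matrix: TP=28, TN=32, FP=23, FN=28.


Total = TP + TN + FP + FN
= 28 + 32 + 23 + 28
= 111
(Predicted positive: 51, predicted negative: 60)

111


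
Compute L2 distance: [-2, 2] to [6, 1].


d = √((-2-6)² + (2-1)²)
  = √(64 + 1)
  = √65 = 8.0623

8.0623


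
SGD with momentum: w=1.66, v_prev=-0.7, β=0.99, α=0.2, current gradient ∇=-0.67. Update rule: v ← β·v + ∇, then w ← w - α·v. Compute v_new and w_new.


v_new = 0.99·-0.7 - 0.67 = -0.693 - 0.67 = -1.363
w_new = 1.66 - 0.2·-1.363 = 1.66 + 0.2726 = 1.9326

v_new=-1.363, w_new=1.9326


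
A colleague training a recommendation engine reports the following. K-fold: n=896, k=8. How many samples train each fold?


Fold size = 896/8 = 112
Training per fold = 896 - 112 = 784

784


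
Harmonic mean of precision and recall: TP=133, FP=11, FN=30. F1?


Precision = 133/144 = 0.9236
Recall = 133/163 = 0.816
F1 = 2·P·R/(P+R) = 2·TP/(2·TP+FP+FN) = 266/(266+11+30) = 266/307 = 0.8664

0.8664


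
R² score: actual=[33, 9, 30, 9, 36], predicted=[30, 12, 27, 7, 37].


ȳ = 23.4
SS_res = Σ(y-ŷ)² = 32
SS_tot = Σ(y-ȳ)² = 709.2
R² = 1 - SS_res/SS_tot = 1 - 0.0451 = 0.9549

0.9549


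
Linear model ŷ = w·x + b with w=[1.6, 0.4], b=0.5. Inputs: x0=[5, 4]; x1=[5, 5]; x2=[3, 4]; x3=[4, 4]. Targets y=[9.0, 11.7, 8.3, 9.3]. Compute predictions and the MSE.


ŷ0 = (1.6)·(5) + (0.4)·(4) + 0.5 = 10.1
ŷ1 = (1.6)·(5) + (0.4)·(5) + 0.5 = 10.5
ŷ2 = (1.6)·(3) + (0.4)·(4) + 0.5 = 6.9
ŷ3 = (1.6)·(4) + (0.4)·(4) + 0.5 = 8.5
errors² = [1.21, 1.44, 1.96, 0.64]
MSE = 5.2500/4 = 1.3125

1.3125


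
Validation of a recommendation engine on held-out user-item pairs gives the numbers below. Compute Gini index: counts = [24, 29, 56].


Probabilities: [24/109, 29/109, 56/109] ≈ [0.2202, 0.2661, 0.5138]
Σpᵢ² = (576 + 841 + 3136)/109² = 4553/11881
Gini = 1 - Σpᵢ² = 1 - 4553/11881 = 0.6168

0.6168


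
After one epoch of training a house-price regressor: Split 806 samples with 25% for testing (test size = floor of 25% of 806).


Test = ⌊806·25/100⌋ = 201
Train = 806 - 201 = 605

Train: 605, Test: 201


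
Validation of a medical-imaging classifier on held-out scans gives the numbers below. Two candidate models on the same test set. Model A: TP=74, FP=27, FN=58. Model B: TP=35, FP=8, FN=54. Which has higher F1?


Model A: P=74/101=0.7327, R=74/132=0.5606, F1=2PR/(P+R)=2TP/(2TP+FP+FN)=148/233=0.6352
Model B: P=35/43=0.814, R=35/89=0.3933, F1=2PR/(P+R)=2TP/(2TP+FP+FN)=70/132=0.5303
0.6352 > 0.5303 → Model A

Model A


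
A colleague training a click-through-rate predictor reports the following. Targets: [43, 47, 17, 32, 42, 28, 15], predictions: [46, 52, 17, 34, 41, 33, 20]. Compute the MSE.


Squared errors: (43-46)²=9, (47-52)²=25, (17-17)²=0, (32-34)²=4, (42-41)²=1, (28-33)²=25, (15-20)²=25
Sum = 89
MSE = 89/7 = 89/7

89/7


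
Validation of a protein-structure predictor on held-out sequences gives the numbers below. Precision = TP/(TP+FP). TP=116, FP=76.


Precision = TP/(TP+FP)
= 116/(116+76)
= 116/192 = 60.42%

60.42%


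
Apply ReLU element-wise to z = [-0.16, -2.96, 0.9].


ReLU(-0.16) = max(0, -0.16) = 0.0
ReLU(-2.96) = max(0, -2.96) = 0.0
ReLU(0.9) = max(0, 0.9) = 0.9
result = [0.0, 0.0, 0.9]

[0.0, 0.0, 0.9]


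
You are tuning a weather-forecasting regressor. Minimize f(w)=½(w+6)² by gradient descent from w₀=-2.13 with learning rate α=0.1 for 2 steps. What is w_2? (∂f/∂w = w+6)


step 1: grad = -2.13+6 = 3.87; w = -2.13 - 0.1·(3.87) = -2.517
step 2: grad = -2.517+6 = 3.483; w = -2.517 - 0.1·(3.483) = -2.8653

-2.8653


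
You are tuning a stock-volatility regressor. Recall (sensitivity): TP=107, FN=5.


Recall = TP/(TP+FN)
= 107/(107+5)
= 107/112 = 95.54%

95.54%


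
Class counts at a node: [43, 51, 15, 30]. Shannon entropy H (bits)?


Probabilities: [43/139, 51/139, 15/139, 30/139] ≈ [0.3094, 0.3669, 0.1079, 0.2158]
H = -((43/139)·log₂(43/139) + (51/139)·log₂(51/139) + (15/139)·log₂(15/139) + (30/139)·log₂(30/139))
  = 1.8784 bits

1.8784 bits


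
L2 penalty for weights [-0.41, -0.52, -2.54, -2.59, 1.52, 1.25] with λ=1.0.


‖w‖₂² = (-0.41)² + (-0.52)² + (-2.54)² + (-2.59)² + (1.52)² + (1.25)²
     = 0.1681 + 0.2704 + 6.4516 + 6.7081 + 2.3104 + 1.5625
     = 17.4711
λ·‖w‖₂² = 1.0·17.4711 = 17.4711

17.4711


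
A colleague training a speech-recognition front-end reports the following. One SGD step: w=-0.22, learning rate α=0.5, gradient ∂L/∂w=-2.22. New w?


w_new = w - α·∇
= -0.22 - 0.5·-2.22
= -0.22 + 1.11
= 0.89

0.89


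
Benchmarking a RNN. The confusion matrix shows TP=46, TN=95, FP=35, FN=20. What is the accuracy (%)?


Accuracy = (TP+TN)/(TP+TN+FP+FN)
= (46+95)/(196)
= 141/196 = 71.94%

71.94%


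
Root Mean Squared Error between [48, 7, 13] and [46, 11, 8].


MSE = 45/3 = 15
RMSE = √(45/3) = 3.873

3.873


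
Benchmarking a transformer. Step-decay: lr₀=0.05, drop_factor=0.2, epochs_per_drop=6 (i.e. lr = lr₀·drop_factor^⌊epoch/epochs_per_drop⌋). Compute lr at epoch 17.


n_drops = ⌊17/6⌋ = 2
lr = 0.05·0.2^2 = 0.05·0.04 = 0.002

0.002


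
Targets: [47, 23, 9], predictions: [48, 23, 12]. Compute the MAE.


Absolute errors: |47-48|=1, |23-23|=0, |9-12|=3
Sum = 4
MAE = 4/3 = 4/3

4/3


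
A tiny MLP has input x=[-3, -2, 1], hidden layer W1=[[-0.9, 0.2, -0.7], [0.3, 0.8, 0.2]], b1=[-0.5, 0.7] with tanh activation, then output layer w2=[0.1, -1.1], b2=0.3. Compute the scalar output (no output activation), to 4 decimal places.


z1[0] = (-0.9)·(-3) + (0.2)·(-2) + (-0.7)·(1) - 0.5 = 1.1
z1[1] = (0.3)·(-3) + (0.8)·(-2) + (0.2)·(1) + 0.7 = -1.6
h = tanh(z1) = [0.8005, -0.9217]
output = (0.1)·(0.8005) + (-1.1)·(-0.9217) + 0.3 = 1.3939

1.3939


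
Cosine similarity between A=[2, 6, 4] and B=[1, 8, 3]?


A·B = 2·1 + 6·8 + 4·3 = 62
‖A‖ = √56 = 7.4833, ‖B‖ = √74 = 8.6023
cos = 62/(√56·√74) = 62/√4144 = 0.9631

0.9631


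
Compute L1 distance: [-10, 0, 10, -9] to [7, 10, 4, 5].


d = |-10-7| + |0-10| + |10-4| + |-9-5|
  = 17 + 10 + 6 + 14
  = 47

47


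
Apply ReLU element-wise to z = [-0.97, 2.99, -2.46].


ReLU(-0.97) = max(0, -0.97) = 0.0
ReLU(2.99) = max(0, 2.99) = 2.99
ReLU(-2.46) = max(0, -2.46) = 0.0
result = [0.0, 2.99, 0.0]

[0.0, 2.99, 0.0]


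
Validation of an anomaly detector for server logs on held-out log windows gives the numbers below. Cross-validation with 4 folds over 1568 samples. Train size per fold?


Fold size = 1568/4 = 392
Training per fold = 1568 - 392 = 1176

1176
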